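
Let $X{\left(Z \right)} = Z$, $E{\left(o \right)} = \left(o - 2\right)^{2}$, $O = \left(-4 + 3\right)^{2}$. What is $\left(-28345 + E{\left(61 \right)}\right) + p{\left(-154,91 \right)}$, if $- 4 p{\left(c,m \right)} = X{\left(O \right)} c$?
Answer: $- \frac{49651}{2} \approx -24826.0$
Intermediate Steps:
$O = 1$ ($O = \left(-1\right)^{2} = 1$)
$E{\left(o \right)} = \left(-2 + o\right)^{2}$
$p{\left(c,m \right)} = - \frac{c}{4}$ ($p{\left(c,m \right)} = - \frac{1 c}{4} = - \frac{c}{4}$)
$\left(-28345 + E{\left(61 \right)}\right) + p{\left(-154,91 \right)} = \left(-28345 + \left(-2 + 61\right)^{2}\right) - - \frac{77}{2} = \left(-28345 + 59^{2}\right) + \frac{77}{2} = \left(-28345 + 3481\right) + \frac{77}{2} = -24864 + \frac{77}{2} = - \frac{49651}{2}$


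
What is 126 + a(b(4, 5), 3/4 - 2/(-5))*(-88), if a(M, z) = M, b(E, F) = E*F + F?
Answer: -2074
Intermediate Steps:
b(E, F) = F + E*F
126 + a(b(4, 5), 3/4 - 2/(-5))*(-88) = 126 + (5*(1 + 4))*(-88) = 126 + (5*5)*(-88) = 126 + 25*(-88) = 126 - 2200 = -2074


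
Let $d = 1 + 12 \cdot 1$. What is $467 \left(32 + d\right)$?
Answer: $21015$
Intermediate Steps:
$d = 13$ ($d = 1 + 12 = 13$)
$467 \left(32 + d\right) = 467 \left(32 + 13\right) = 467 \cdot 45 = 21015$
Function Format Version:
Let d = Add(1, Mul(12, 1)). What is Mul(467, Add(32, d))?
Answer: 21015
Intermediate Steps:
d = 13 (d = Add(1, 12) = 13)
Mul(467, Add(32, d)) = Mul(467, Add(32, 13)) = Mul(467, 45) = 21015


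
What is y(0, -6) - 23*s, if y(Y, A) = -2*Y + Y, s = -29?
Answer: 667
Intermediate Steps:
y(Y, A) = -Y
y(0, -6) - 23*s = -1*0 - 23*(-29) = 0 + 667 = 667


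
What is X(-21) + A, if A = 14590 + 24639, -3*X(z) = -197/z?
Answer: 2471230/63 ≈ 39226.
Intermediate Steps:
X(z) = 197/(3*z) (X(z) = -(-197)/(3*z) = 197/(3*z))
A = 39229
X(-21) + A = (197/3)/(-21) + 39229 = (197/3)*(-1/21) + 39229 = -197/63 + 39229 = 2471230/63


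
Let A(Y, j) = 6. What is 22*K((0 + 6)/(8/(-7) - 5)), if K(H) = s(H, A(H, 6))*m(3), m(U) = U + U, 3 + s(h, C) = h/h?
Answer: -264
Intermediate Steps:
s(h, C) = -2 (s(h, C) = -3 + h/h = -3 + 1 = -2)
m(U) = 2*U
K(H) = -12 (K(H) = -4*3 = -2*6 = -12)
22*K((0 + 6)/(8/(-7) - 5)) = 22*(-12) = -264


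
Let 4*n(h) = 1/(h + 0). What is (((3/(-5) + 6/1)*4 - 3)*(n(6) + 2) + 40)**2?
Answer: 9728161/1600 ≈ 6080.1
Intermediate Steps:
n(h) = 1/(4*h) (n(h) = 1/(4*(h + 0)) = 1/(4*h))
(((3/(-5) + 6/1)*4 - 3)*(n(6) + 2) + 40)**2 = (((3/(-5) + 6/1)*4 - 3)*((1/4)/6 + 2) + 40)**2 = (((3*(-1/5) + 6*1)*4 - 3)*((1/4)*(1/6) + 2) + 40)**2 = (((-3/5 + 6)*4 - 3)*(1/24 + 2) + 40)**2 = (((27/5)*4 - 3)*(49/24) + 40)**2 = ((108/5 - 3)*(49/24) + 40)**2 = ((93/5)*(49/24) + 40)**2 = (1519/40 + 40)**2 = (3119/40)**2 = 9728161/1600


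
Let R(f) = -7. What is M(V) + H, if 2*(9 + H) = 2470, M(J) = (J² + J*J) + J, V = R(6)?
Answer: 1317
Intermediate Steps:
V = -7
M(J) = J + 2*J² (M(J) = (J² + J²) + J = 2*J² + J = J + 2*J²)
H = 1226 (H = -9 + (½)*2470 = -9 + 1235 = 1226)
M(V) + H = -7*(1 + 2*(-7)) + 1226 = -7*(1 - 14) + 1226 = -7*(-13) + 1226 = 91 + 1226 = 1317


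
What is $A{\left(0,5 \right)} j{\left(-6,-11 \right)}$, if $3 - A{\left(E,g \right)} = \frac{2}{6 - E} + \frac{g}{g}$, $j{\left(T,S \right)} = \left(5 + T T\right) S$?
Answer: $- \frac{2255}{3} \approx -751.67$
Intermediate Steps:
$j{\left(T,S \right)} = S \left(5 + T^{2}\right)$ ($j{\left(T,S \right)} = \left(5 + T^{2}\right) S = S \left(5 + T^{2}\right)$)
$A{\left(E,g \right)} = 2 - \frac{2}{6 - E}$ ($A{\left(E,g \right)} = 3 - \left(\frac{2}{6 - E} + \frac{g}{g}\right) = 3 - \left(\frac{2}{6 - E} + 1\right) = 3 - \left(1 + \frac{2}{6 - E}\right) = 2 - \frac{2}{6 - E}$)
$A{\left(0,5 \right)} j{\left(-6,-11 \right)} = \frac{2 \left(-5 + 0\right)}{-6 + 0} \left(- 11 \left(5 + \left(-6\right)^{2}\right)\right) = 2 \frac{1}{-6} \left(-5\right) \left(- 11 \left(5 + 36\right)\right) = 2 \left(- \frac{1}{6}\right) \left(-5\right) \left(\left(-11\right) 41\right) = \frac{5}{3} \left(-451\right) = - \frac{2255}{3}$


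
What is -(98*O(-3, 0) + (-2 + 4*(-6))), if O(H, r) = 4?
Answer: -366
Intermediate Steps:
-(98*O(-3, 0) + (-2 + 4*(-6))) = -(98*4 + (-2 + 4*(-6))) = -(392 + (-2 - 24)) = -(392 - 26) = -1*366 = -366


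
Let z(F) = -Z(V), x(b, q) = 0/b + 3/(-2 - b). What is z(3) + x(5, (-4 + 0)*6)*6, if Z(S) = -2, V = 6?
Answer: -4/7 ≈ -0.57143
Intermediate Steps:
x(b, q) = 3/(-2 - b) (x(b, q) = 0 + 3/(-2 - b) = 3/(-2 - b))
z(F) = 2 (z(F) = -1*(-2) = 2)
z(3) + x(5, (-4 + 0)*6)*6 = 2 - 3/(2 + 5)*6 = 2 - 3/7*6 = 2 - 18/7 = -4/7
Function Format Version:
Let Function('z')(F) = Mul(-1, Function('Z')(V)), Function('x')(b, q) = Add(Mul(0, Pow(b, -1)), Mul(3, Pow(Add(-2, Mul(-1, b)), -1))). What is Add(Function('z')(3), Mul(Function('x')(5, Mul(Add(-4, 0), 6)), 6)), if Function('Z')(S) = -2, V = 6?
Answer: Rational(-4, 7) ≈ -0.57143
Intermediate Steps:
Function('x')(b, q) = Mul(3, Pow(Add(-2, Mul(-1, b)), -1)) (Function('x')(b, q) = Add(0, Mul(3, Pow(Add(-2, Mul(-1, b)), -1))) = Mul(3, Pow(Add(-2, Mul(-1, b)), -1)))
Function('z')(F) = 2 (Function('z')(F) = Mul(-1, -2) = 2)
Add(Function('z')(3), Mul(Function('x')(5, Mul(Add(-4, 0), 6)), 6)) = Add(2, Mul(Mul(-3, Pow(Add(2, 5), -1)), 6)) = Add(2, Mul(Mul(-3, Pow(7, -1)), 6)) = Add(2, Mul(Mul(-3, Rational(1, 7)), 6)) = Add(2, Mul(Rational(-3, 7), 6)) = Add(2, Rational(-18, 7)) = Rational(-4, 7)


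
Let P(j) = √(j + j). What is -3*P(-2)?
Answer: -6*I ≈ -6.0*I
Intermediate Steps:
P(j) = √2*√j (P(j) = √(2*j) = √2*√j)
-3*P(-2) = -3*√2*√(-2) = -3*√2*I*√2 = -6*I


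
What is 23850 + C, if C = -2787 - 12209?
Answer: 8854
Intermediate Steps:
C = -14996
23850 + C = 23850 - 14996 = 8854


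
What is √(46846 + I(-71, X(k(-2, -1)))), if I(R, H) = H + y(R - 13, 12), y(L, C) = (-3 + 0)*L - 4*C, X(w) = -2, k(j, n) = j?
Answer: 2*√11762 ≈ 216.91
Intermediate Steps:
y(L, C) = -4*C - 3*L (y(L, C) = -3*L - 4*C = -4*C - 3*L)
I(R, H) = -9 + H - 3*R (I(R, H) = H + (-4*12 - 3*(R - 13)) = H + (-48 - 3*(-13 + R)) = H + (-48 + (39 - 3*R)) = H + (-9 - 3*R) = -9 + H - 3*R)
√(46846 + I(-71, X(k(-2, -1)))) = √(46846 + (-9 - 2 - 3*(-71))) = √(46846 + (-9 - 2 + 213)) = √(46846 + 202) = √47048 = 2*√11762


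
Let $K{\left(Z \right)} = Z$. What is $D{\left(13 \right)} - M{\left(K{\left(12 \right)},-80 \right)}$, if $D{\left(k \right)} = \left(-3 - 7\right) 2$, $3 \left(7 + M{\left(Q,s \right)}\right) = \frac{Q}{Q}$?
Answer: $- \frac{40}{3} \approx -13.333$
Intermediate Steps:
$M{\left(Q,s \right)} = - \frac{20}{3}$ ($M{\left(Q,s \right)} = -7 + \frac{Q \frac{1}{Q}}{3} = -7 + \frac{1}{3} \cdot 1 = -7 + \frac{1}{3} = - \frac{20}{3}$)
$D{\left(k \right)} = -20$ ($D{\left(k \right)} = \left(-10\right) 2 = -20$)
$D{\left(13 \right)} - M{\left(K{\left(12 \right)},-80 \right)} = -20 - - \frac{20}{3} = -20 + \frac{20}{3} = - \frac{40}{3}$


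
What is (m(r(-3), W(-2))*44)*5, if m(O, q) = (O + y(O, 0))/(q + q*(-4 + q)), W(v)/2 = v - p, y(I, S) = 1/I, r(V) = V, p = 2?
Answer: -25/3 ≈ -8.3333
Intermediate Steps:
W(v) = -4 + 2*v (W(v) = 2*(v - 1*2) = 2*(v - 2) = 2*(-2 + v) = -4 + 2*v)
m(O, q) = (O + 1/O)/(q + q*(-4 + q))
(m(r(-3), W(-2))*44)*5 = (((1 + (-3)²)/((-3)*(-4 + 2*(-2))*(-3 + (-4 + 2*(-2)))))*44)*5 = (-(1 + 9)/(3*(-4 - 4)*(-3 + (-4 - 4)))*44)*5 = (-⅓*10/(-8*(-3 - 8))*44)*5 = (-⅓*(-⅛)*10/(-11)*44)*5 = (-⅓*(-⅛)*(-1/11)*10*44)*5 = -5/132*44*5 = -5/3*5 = -25/3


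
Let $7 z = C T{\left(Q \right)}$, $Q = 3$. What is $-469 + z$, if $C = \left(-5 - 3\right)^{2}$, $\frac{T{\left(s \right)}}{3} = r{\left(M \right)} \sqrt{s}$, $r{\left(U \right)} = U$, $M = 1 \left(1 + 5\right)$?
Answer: $-469 + \frac{1152 \sqrt{3}}{7} \approx -183.95$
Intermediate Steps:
$M = 6$ ($M = 1 \cdot 6 = 6$)
$T{\left(s \right)} = 18 \sqrt{s}$ ($T{\left(s \right)} = 3 \cdot 6 \sqrt{s} = 18 \sqrt{s}$)
$C = 64$ ($C = \left(-8\right)^{2} = 64$)
$z = \frac{1152 \sqrt{3}}{7}$ ($z = \frac{64 \cdot 18 \sqrt{3}}{7} = \frac{1152 \sqrt{3}}{7} \approx 285.05$)
$-469 + z = -469 + \frac{1152 \sqrt{3}}{7}$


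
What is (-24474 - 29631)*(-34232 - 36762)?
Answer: 3841130370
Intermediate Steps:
(-24474 - 29631)*(-34232 - 36762) = -54105*(-70994) = 3841130370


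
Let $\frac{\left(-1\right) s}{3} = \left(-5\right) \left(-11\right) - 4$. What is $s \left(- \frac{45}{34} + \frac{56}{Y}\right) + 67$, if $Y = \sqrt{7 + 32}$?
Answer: $\frac{539}{2} - \frac{2856 \sqrt{39}}{13} \approx -1102.5$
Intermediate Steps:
$Y = \sqrt{39} \approx 6.245$
$s = -153$ ($s = - 3 \left(\left(-5\right) \left(-11\right) - 4\right) = - 3 \left(55 - 4\right) = \left(-3\right) 51 = -153$)
$s \left(- \frac{45}{34} + \frac{56}{Y}\right) + 67 = - 153 \left(- \frac{45}{34} + \frac{56}{\sqrt{39}}\right) + 67 = - 153 \left(\left(-45\right) \frac{1}{34} + 56 \frac{\sqrt{39}}{39}\right) + 67 = - 153 \left(- \frac{45}{34} + \frac{56 \sqrt{39}}{39}\right) + 67 = \left(\frac{405}{2} - \frac{2856 \sqrt{39}}{13}\right) + 67 = \frac{539}{2} - \frac{2856 \sqrt{39}}{13}$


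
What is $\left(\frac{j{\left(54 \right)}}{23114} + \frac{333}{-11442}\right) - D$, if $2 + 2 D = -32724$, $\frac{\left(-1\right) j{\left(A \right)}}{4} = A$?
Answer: $\frac{721253131735}{44078398} \approx 16363.0$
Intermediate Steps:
$j{\left(A \right)} = - 4 A$
$D = -16363$ ($D = -1 + \frac{1}{2} \left(-32724\right) = -1 - 16362 = -16363$)
$\left(\frac{j{\left(54 \right)}}{23114} + \frac{333}{-11442}\right) - D = \left(\frac{\left(-4\right) 54}{23114} + \frac{333}{-11442}\right) - -16363 = \left(\left(-216\right) \frac{1}{23114} + 333 \left(- \frac{1}{11442}\right)\right) + 16363 = \left(- \frac{108}{11557} - \frac{111}{3814}\right) + 16363 = - \frac{1694739}{44078398} + 16363 = \frac{721253131735}{44078398}$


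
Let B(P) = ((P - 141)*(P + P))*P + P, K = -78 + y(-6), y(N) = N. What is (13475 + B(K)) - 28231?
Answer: -3190040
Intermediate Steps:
K = -84 (K = -78 - 6 = -84)
B(P) = P + 2*P**2*(-141 + P) (B(P) = ((-141 + P)*(2*P))*P + P = (2*P*(-141 + P))*P + P = 2*P**2*(-141 + P) + P = P + 2*P**2*(-141 + P))
(13475 + B(K)) - 28231 = (13475 - 84*(1 - 282*(-84) + 2*(-84)**2)) - 28231 = (13475 - 84*(1 + 23688 + 2*7056)) - 28231 = (13475 - 84*(1 + 23688 + 14112)) - 28231 = (13475 - 84*37801) - 28231 = (13475 - 3175284) - 28231 = -3161809 - 28231 = -3190040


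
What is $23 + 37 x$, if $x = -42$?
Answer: $-1531$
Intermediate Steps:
$23 + 37 x = 23 + 37 \left(-42\right) = 23 - 1554 = -1531$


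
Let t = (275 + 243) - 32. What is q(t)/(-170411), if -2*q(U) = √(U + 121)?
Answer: √607/340822 ≈ 7.2288e-5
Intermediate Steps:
t = 486 (t = 518 - 32 = 486)
q(U) = -√(121 + U)/2 (q(U) = -√(U + 121)/2 = -√(121 + U)/2)
q(t)/(-170411) = -√(121 + 486)/2/(-170411) = -√607/2*(-1/170411) = √607/340822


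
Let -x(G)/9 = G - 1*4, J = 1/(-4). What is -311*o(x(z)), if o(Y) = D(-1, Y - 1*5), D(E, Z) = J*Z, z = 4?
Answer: -1555/4 ≈ -388.75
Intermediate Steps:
J = -¼ ≈ -0.25000
x(G) = 36 - 9*G (x(G) = -9*(G - 1*4) = -9*(G - 4) = -9*(-4 + G) = 36 - 9*G)
D(E, Z) = -Z/4
o(Y) = 5/4 - Y/4 (o(Y) = -(Y - 1*5)/4 = -(Y - 5)/4 = -(-5 + Y)/4 = 5/4 - Y/4)
-311*o(x(z)) = -311*(5/4 - (36 - 9*4)/4) = -311*(5/4 - (36 - 36)/4) = -311*(5/4 - ¼*0) = -311*(5/4 + 0) = -311*5/4 = -1555/4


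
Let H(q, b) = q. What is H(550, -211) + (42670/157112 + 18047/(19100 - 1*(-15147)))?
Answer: 1481817392477/2690307332 ≈ 550.80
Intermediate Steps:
H(550, -211) + (42670/157112 + 18047/(19100 - 1*(-15147))) = 550 + (42670/157112 + 18047/(19100 - 1*(-15147))) = 550 + (42670*(1/157112) + 18047/(19100 + 15147)) = 550 + (21335/78556 + 18047/34247) = 550 + 2148359877/2690307332 = 1481817392477/2690307332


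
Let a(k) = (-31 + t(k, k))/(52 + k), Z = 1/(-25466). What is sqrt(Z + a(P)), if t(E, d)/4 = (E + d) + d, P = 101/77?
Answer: I*sqrt(125138822620966)/20907586 ≈ 0.53505*I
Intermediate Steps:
P = 101/77 (P = 101*(1/77) = 101/77 ≈ 1.3117)
t(E, d) = 4*E + 8*d (t(E, d) = 4*((E + d) + d) = 4*(E + 2*d) = 4*E + 8*d)
Z = -1/25466 ≈ -3.9268e-5
a(k) = (-31 + 12*k)/(52 + k) (a(k) = (-31 + (4*k + 8*k))/(52 + k) = (-31 + 12*k)/(52 + k))
sqrt(Z + a(P)) = sqrt(-1/25466 + (-31 + 12*(101/77))/(52 + 101/77)) = sqrt(-1/25466 + (-31 + 1212/77)/(4105/77)) = sqrt(-1/25466 + (77/4105)*(-1175/77)) = sqrt(-1/25466 - 235/821) = sqrt(-5985331/20907586) = I*sqrt(125138822620966)/20907586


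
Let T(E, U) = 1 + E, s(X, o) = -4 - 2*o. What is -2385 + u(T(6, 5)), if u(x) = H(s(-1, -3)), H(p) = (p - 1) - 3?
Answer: -2387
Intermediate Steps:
H(p) = -4 + p (H(p) = (-1 + p) - 3 = -4 + p)
u(x) = -2 (u(x) = -4 + (-4 - 2*(-3)) = -4 + (-4 + 6) = -4 + 2 = -2)
-2385 + u(T(6, 5)) = -2385 - 2 = -2387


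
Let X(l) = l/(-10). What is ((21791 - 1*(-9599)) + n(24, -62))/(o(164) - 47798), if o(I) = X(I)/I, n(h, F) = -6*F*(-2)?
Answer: -43780/68283 ≈ -0.64116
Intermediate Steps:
X(l) = -l/10 (X(l) = l*(-⅒) = -l/10)
n(h, F) = 12*F
o(I) = -⅒ (o(I) = (-I/10)/I = -⅒)
((21791 - 1*(-9599)) + n(24, -62))/(o(164) - 47798) = ((21791 - 1*(-9599)) + 12*(-62))/(-⅒ - 47798) = ((21791 + 9599) - 744)/(-477981/10) = (31390 - 744)*(-10/477981) = 30646*(-10/477981) = -43780/68283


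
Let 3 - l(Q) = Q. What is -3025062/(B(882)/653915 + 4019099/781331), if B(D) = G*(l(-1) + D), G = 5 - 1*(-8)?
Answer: -171730773489822070/293016499227 ≈ -5.8608e+5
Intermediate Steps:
l(Q) = 3 - Q
G = 13 (G = 5 + 8 = 13)
B(D) = 52 + 13*D (B(D) = 13*((3 - 1*(-1)) + D) = 13*((3 + 1) + D) = 13*(4 + D) = 52 + 13*D)
-3025062/(B(882)/653915 + 4019099/781331) = -3025062/((52 + 13*882)/653915 + 4019099/781331) = -3025062/((52 + 11466)*(1/653915) + 4019099*(1/781331)) = -3025062/(11518*(1/653915) + 4019099/781331) = -3025062/(11518/653915 + 4019099/781331) = -3025062/2637148493043/510924060865 = -3025062*510924060865/2637148493043 = -171730773489822070/293016499227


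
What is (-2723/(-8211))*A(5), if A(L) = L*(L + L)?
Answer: 19450/1173 ≈ 16.581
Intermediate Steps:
A(L) = 2*L**2 (A(L) = L*(2*L) = 2*L**2)
(-2723/(-8211))*A(5) = (-2723/(-8211))*(2*5**2) = (-2723*(-1/8211))*(2*25) = (389/1173)*50 = 19450/1173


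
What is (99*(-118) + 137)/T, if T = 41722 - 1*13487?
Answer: -2309/5647 ≈ -0.40889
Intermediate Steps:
T = 28235 (T = 41722 - 13487 = 28235)
(99*(-118) + 137)/T = (99*(-118) + 137)/28235 = (-11682 + 137)*(1/28235) = -11545*1/28235 = -2309/5647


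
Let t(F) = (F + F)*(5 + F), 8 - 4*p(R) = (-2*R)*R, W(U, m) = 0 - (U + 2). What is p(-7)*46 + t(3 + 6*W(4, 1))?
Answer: 3067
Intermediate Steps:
W(U, m) = -2 - U (W(U, m) = 0 - (2 + U) = 0 + (-2 - U) = -2 - U)
p(R) = 2 + R²/2 (p(R) = 2 - (-2*R)*R/4 = 2 - (-1)*R²/2 = 2 + R²/2)
t(F) = 2*F*(5 + F) (t(F) = (2*F)*(5 + F) = 2*F*(5 + F))
p(-7)*46 + t(3 + 6*W(4, 1)) = (2 + (½)*(-7)²)*46 + 2*(3 + 6*(-2 - 1*4))*(5 + (3 + 6*(-2 - 1*4))) = (2 + (½)*49)*46 + 2*(3 + 6*(-2 - 4))*(5 + (3 + 6*(-2 - 4))) = (2 + 49/2)*46 + 2*(3 + 6*(-6))*(5 + (3 + 6*(-6))) = (53/2)*46 + 2*(3 - 36)*(5 + (3 - 36)) = 1219 + 2*(-33)*(5 - 33) = 1219 + 2*(-33)*(-28) = 1219 + 1848 = 3067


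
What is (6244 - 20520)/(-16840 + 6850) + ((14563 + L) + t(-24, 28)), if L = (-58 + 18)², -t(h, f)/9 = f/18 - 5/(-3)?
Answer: 80596468/4995 ≈ 16135.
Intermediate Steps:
t(h, f) = -15 - f/2 (t(h, f) = -9*(f/18 - 5/(-3)) = -9*(f*(1/18) - 5*(-⅓)) = -9*(f/18 + 5/3) = -9*(5/3 + f/18) = -15 - f/2)
L = 1600 (L = (-40)² = 1600)
(6244 - 20520)/(-16840 + 6850) + ((14563 + L) + t(-24, 28)) = (6244 - 20520)/(-16840 + 6850) + ((14563 + 1600) + (-15 - ½*28)) = -14276/(-9990) + (16163 + (-15 - 14)) = -14276*(-1/9990) + (16163 - 29) = 7138/4995 + 16134 = 80596468/4995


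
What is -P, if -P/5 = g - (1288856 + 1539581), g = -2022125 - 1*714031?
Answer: -27822965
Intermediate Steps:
g = -2736156 (g = -2022125 - 714031 = -2736156)
P = 27822965 (P = -5*(-2736156 - (1288856 + 1539581)) = -5*(-2736156 - 1*2828437) = -5*(-2736156 - 2828437) = -5*(-5564593) = 27822965)
-P = -1*27822965 = -27822965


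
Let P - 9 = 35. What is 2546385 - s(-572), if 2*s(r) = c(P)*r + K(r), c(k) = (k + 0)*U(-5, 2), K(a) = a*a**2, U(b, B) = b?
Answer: 96058089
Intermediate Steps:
K(a) = a**3
P = 44 (P = 9 + 35 = 44)
c(k) = -5*k (c(k) = (k + 0)*(-5) = k*(-5) = -5*k)
s(r) = r**3/2 - 110*r (s(r) = ((-5*44)*r + r**3)/2 = (-220*r + r**3)/2 = (r**3 - 220*r)/2 = r**3/2 - 110*r)
2546385 - s(-572) = 2546385 - (-572)*(-220 + (-572)**2)/2 = 2546385 - (-572)*(-220 + 327184)/2 = 2546385 - (-572)*326964/2 = 2546385 - 1*(-93511704) = 2546385 + 93511704 = 96058089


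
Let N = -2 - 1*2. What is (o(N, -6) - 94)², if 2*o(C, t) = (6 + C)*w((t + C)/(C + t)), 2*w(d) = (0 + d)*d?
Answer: 34969/4 ≈ 8742.3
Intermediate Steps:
w(d) = d²/2 (w(d) = ((0 + d)*d)/2 = (d*d)/2 = d²/2)
N = -4 (N = -2 - 2 = -4)
o(C, t) = 3/2 + C/4 (o(C, t) = ((6 + C)*(((t + C)/(C + t))²/2))/2 = ((6 + C)*(((C + t)/(C + t))²/2))/2 = ((6 + C)*((½)*1²))/2 = ((6 + C)*((½)*1))/2 = ((6 + C)*(½))/2 = (3 + C/2)/2 = 3/2 + C/4)
(o(N, -6) - 94)² = ((3/2 + (¼)*(-4)) - 94)² = ((3/2 - 1) - 94)² = (½ - 94)² = (-187/2)² = 34969/4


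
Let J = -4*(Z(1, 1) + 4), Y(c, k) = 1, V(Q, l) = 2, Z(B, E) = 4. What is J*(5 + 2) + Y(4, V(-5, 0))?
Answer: -223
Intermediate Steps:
J = -32 (J = -4*(4 + 4) = -4*8 = -32)
J*(5 + 2) + Y(4, V(-5, 0)) = -32*(5 + 2) + 1 = -32*7 + 1 = -224 + 1 = -223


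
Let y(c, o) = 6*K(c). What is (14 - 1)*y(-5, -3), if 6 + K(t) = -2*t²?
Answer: -4368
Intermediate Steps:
K(t) = -6 - 2*t²
y(c, o) = -36 - 12*c² (y(c, o) = 6*(-6 - 2*c²) = -36 - 12*c²)
(14 - 1)*y(-5, -3) = (14 - 1)*(-36 - 12*(-5)²) = 13*(-36 - 12*25) = 13*(-36 - 300) = 13*(-336) = -4368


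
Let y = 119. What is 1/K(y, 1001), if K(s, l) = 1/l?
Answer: 1001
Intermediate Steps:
1/K(y, 1001) = 1/(1/1001) = 1001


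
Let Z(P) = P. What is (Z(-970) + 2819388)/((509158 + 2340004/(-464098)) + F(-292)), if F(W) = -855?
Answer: 654011078482/117950032845 ≈ 5.5448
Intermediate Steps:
(Z(-970) + 2819388)/((509158 + 2340004/(-464098)) + F(-292)) = (-970 + 2819388)/((509158 + 2340004/(-464098)) - 855) = 2818418/((509158 + 2340004*(-1/464098)) - 855) = 2818418/((509158 - 1170002/232049) - 855) = 2818418/(118148434740/232049 - 855) = 2818418/(117950032845/232049) = 2818418*(232049/117950032845) = 654011078482/117950032845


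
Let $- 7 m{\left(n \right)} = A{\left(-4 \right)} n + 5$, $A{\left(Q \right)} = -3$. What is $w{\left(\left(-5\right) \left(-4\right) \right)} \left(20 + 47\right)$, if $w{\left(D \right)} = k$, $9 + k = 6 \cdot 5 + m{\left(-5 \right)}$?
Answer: $\frac{8509}{7} \approx 1215.6$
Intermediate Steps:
$m{\left(n \right)} = - \frac{5}{7} + \frac{3 n}{7}$ ($m{\left(n \right)} = - \frac{- 3 n + 5}{7} = - \frac{5 - 3 n}{7} = - \frac{5}{7} + \frac{3 n}{7}$)
$k = \frac{127}{7}$ ($k = -9 + \left(6 \cdot 5 + \left(- \frac{5}{7} + \frac{3}{7} \left(-5\right)\right)\right) = -9 + \left(30 - \frac{20}{7}\right) = -9 + \frac{190}{7} = \frac{127}{7} \approx 18.143$)
$w{\left(D \right)} = \frac{127}{7}$
$w{\left(\left(-5\right) \left(-4\right) \right)} \left(20 + 47\right) = \frac{127 \left(20 + 47\right)}{7} = \frac{127}{7} \cdot 67 = \frac{8509}{7}$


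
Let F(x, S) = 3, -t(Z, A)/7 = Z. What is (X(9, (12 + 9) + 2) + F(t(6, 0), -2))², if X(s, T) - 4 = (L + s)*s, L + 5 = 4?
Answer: 6241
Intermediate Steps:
L = -1 (L = -5 + 4 = -1)
X(s, T) = 4 + s*(-1 + s) (X(s, T) = 4 + (-1 + s)*s = 4 + s*(-1 + s))
t(Z, A) = -7*Z
(X(9, (12 + 9) + 2) + F(t(6, 0), -2))² = ((4 + 9² - 1*9) + 3)² = ((4 + 81 - 9) + 3)² = (76 + 3)² = 79² = 6241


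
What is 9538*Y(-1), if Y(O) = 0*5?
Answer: 0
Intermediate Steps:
Y(O) = 0
9538*Y(-1) = 9538*0 = 0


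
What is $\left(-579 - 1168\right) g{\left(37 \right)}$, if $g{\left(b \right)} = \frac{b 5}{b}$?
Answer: $-8735$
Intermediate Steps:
$g{\left(b \right)} = 5$ ($g{\left(b \right)} = \frac{5 b}{b} = 5$)
$\left(-579 - 1168\right) g{\left(37 \right)} = \left(-579 - 1168\right) 5 = \left(-1747\right) 5 = -8735$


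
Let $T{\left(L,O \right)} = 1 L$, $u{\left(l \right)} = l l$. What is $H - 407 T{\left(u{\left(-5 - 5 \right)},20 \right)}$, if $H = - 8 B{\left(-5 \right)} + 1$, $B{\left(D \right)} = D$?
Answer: $-40659$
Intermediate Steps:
$u{\left(l \right)} = l^{2}$
$T{\left(L,O \right)} = L$
$H = 41$ ($H = \left(-8\right) \left(-5\right) + 1 = 40 + 1 = 41$)
$H - 407 T{\left(u{\left(-5 - 5 \right)},20 \right)} = 41 - 407 \left(-5 - 5\right)^{2} = 41 - 407 \left(-10\right)^{2} = 41 - 40700 = -40659$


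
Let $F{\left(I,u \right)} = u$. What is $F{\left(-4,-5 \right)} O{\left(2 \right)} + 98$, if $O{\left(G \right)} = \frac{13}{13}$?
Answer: $93$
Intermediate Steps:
$O{\left(G \right)} = 1$ ($O{\left(G \right)} = 13 \cdot \frac{1}{13} = 1$)
$F{\left(-4,-5 \right)} O{\left(2 \right)} + 98 = \left(-5\right) 1 + 98 = -5 + 98 = 93$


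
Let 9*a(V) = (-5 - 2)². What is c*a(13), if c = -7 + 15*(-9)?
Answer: -6958/9 ≈ -773.11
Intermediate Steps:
a(V) = 49/9 (a(V) = (-5 - 2)²/9 = (⅑)*(-7)² = (⅑)*49 = 49/9)
c = -142 (c = -7 - 135 = -142)
c*a(13) = -142*49/9 = -6958/9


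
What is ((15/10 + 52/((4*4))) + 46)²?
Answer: 41209/16 ≈ 2575.6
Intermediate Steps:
((15/10 + 52/((4*4))) + 46)² = ((15*(⅒) + 52/16) + 46)² = ((3/2 + 52*(1/16)) + 46)² = ((3/2 + 13/4) + 46)² = (19/4 + 46)² = (203/4)² = 41209/16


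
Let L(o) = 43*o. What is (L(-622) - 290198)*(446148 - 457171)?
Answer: 3493673712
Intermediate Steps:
(L(-622) - 290198)*(446148 - 457171) = (43*(-622) - 290198)*(446148 - 457171) = (-26746 - 290198)*(-11023) = -316944*(-11023) = 3493673712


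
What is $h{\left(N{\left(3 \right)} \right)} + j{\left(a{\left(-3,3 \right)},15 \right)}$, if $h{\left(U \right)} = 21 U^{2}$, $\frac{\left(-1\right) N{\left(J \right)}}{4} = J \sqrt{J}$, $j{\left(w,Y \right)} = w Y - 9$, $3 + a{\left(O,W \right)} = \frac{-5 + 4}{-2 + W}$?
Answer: $9003$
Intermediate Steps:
$a{\left(O,W \right)} = -3 - \frac{1}{-2 + W}$ ($a{\left(O,W \right)} = -3 + \frac{-5 + 4}{-2 + W} = -3 - \frac{1}{-2 + W}$)
$j{\left(w,Y \right)} = -9 + Y w$ ($j{\left(w,Y \right)} = Y w - 9 = -9 + Y w$)
$N{\left(J \right)} = - 4 J^{\frac{3}{2}}$ ($N{\left(J \right)} = - 4 J \sqrt{J} = - 4 J^{\frac{3}{2}}$)
$h{\left(N{\left(3 \right)} \right)} + j{\left(a{\left(-3,3 \right)},15 \right)} = 21 \left(- 4 \cdot 3^{\frac{3}{2}}\right)^{2} + \left(-9 + 15 \frac{5 - 9}{-2 + 3}\right) = 21 \left(- 4 \cdot 3 \sqrt{3}\right)^{2} + \left(-9 + 15 \frac{5 - 9}{1}\right) = 21 \left(- 12 \sqrt{3}\right)^{2} + \left(-9 + 15 \cdot 1 \left(-4\right)\right) = 21 \cdot 432 + \left(-9 + 15 \left(-4\right)\right) = 9072 - 69 = 9003$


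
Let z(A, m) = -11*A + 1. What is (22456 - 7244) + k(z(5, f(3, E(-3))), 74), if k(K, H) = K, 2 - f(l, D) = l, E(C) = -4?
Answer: 15158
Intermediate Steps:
f(l, D) = 2 - l
z(A, m) = 1 - 11*A
(22456 - 7244) + k(z(5, f(3, E(-3))), 74) = (22456 - 7244) + (1 - 11*5) = 15212 + (1 - 55) = 15212 - 54 = 15158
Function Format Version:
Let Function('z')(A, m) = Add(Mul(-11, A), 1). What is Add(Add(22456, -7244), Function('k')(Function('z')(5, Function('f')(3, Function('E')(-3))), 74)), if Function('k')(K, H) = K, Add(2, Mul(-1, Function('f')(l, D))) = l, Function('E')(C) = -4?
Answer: 15158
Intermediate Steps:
Function('f')(l, D) = Add(2, Mul(-1, l))
Function('z')(A, m) = Add(1, Mul(-11, A))
Add(Add(22456, -7244), Function('k')(Function('z')(5, Function('f')(3, Function('E')(-3))), 74)) = Add(Add(22456, -7244), Add(1, Mul(-11, 5))) = Add(15212, Add(1, -55)) = Add(15212, -54) = 15158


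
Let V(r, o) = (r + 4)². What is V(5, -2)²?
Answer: 6561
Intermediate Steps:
V(r, o) = (4 + r)²
V(5, -2)² = ((4 + 5)²)² = (9²)² = 81² = 6561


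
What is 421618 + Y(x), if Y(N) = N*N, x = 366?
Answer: 555574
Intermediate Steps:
Y(N) = N**2
421618 + Y(x) = 421618 + 366**2 = 421618 + 133956 = 555574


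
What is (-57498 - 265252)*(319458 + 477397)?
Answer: -257184951250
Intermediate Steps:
(-57498 - 265252)*(319458 + 477397) = -322750*796855 = -257184951250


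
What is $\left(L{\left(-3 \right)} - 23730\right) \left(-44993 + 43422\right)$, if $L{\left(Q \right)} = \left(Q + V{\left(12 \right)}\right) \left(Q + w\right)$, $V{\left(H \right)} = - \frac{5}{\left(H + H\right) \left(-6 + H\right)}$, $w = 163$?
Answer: $\frac{342383740}{9} \approx 3.8043 \cdot 10^{7}$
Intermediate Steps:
$V{\left(H \right)} = - \frac{5}{2 H \left(-6 + H\right)}$
$L{\left(Q \right)} = \left(163 + Q\right) \left(- \frac{5}{144} + Q\right)$ ($L{\left(Q \right)} = \left(Q - \frac{5}{2 \cdot 12 \left(-6 + 12\right)}\right) \left(Q + 163\right) = \left(Q - \frac{5}{24 \cdot 6}\right) \left(163 + Q\right) = \left(Q - \frac{5}{24} \cdot \frac{1}{6}\right) \left(163 + Q\right) = \left(Q - \frac{5}{144}\right) \left(163 + Q\right) = \left(- \frac{5}{144} + Q\right) \left(163 + Q\right) = \left(163 + Q\right) \left(- \frac{5}{144} + Q\right)$)
$\left(L{\left(-3 \right)} - 23730\right) \left(-44993 + 43422\right) = \left(\left(- \frac{815}{144} + \left(-3\right)^{2} + \frac{23467}{144} \left(-3\right)\right) - 23730\right) \left(-44993 + 43422\right) = \left(\left(- \frac{815}{144} + 9 - \frac{23467}{48}\right) - 23730\right) \left(-1571\right) = \left(- \frac{4370}{9} - 23730\right) \left(-1571\right) = \left(- \frac{217940}{9}\right) \left(-1571\right) = \frac{342383740}{9}$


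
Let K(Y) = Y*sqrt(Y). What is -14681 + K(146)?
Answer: -14681 + 146*sqrt(146) ≈ -12917.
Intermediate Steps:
K(Y) = Y**(3/2)
-14681 + K(146) = -14681 + 146**(3/2) = -14681 + 146*sqrt(146)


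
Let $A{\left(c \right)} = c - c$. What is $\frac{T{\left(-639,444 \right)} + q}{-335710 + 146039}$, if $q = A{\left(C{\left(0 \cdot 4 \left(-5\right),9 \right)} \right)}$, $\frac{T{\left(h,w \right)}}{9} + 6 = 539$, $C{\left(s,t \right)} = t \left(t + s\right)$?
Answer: $- \frac{4797}{189671} \approx -0.025291$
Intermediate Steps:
$C{\left(s,t \right)} = t \left(s + t\right)$
$A{\left(c \right)} = 0$
$T{\left(h,w \right)} = 4797$ ($T{\left(h,w \right)} = -54 + 9 \cdot 539 = -54 + 4851 = 4797$)
$q = 0$
$\frac{T{\left(-639,444 \right)} + q}{-335710 + 146039} = \frac{4797 + 0}{-335710 + 146039} = \frac{4797}{-189671} = 4797 \left(- \frac{1}{189671}\right) = - \frac{4797}{189671}$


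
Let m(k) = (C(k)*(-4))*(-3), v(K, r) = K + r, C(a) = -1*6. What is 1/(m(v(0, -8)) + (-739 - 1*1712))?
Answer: -1/2523 ≈ -0.00039635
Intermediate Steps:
C(a) = -6
m(k) = -72 (m(k) = -6*(-4)*(-3) = 24*(-3) = -72)
1/(m(v(0, -8)) + (-739 - 1*1712)) = 1/(-72 + (-739 - 1*1712)) = 1/(-72 + (-739 - 1712)) = 1/(-72 - 2451) = 1/(-2523) = -1/2523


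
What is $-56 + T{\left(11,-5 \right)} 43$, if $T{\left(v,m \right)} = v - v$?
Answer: $-56$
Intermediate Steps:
$T{\left(v,m \right)} = 0$
$-56 + T{\left(11,-5 \right)} 43 = -56 + 0 \cdot 43 = -56 + 0 = -56$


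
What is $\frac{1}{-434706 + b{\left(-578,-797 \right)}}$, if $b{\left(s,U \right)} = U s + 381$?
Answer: $\frac{1}{26341} \approx 3.7964 \cdot 10^{-5}$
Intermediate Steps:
$b{\left(s,U \right)} = 381 + U s$
$\frac{1}{-434706 + b{\left(-578,-797 \right)}} = \frac{1}{-434706 + \left(381 - -460666\right)} = \frac{1}{-434706 + \left(381 + 460666\right)} = \frac{1}{-434706 + 461047} = \frac{1}{26341}$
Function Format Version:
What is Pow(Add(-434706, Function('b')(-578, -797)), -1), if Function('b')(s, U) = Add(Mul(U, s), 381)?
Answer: Rational(1, 26341) ≈ 3.7964e-5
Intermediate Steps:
Function('b')(s, U) = Add(381, Mul(U, s))
Pow(Add(-434706, Function('b')(-578, -797)), -1) = Pow(Add(-434706, Add(381, Mul(-797, -578))), -1) = Pow(Add(-434706, Add(381, 460666)), -1) = Pow(Add(-434706, 461047), -1) = Pow(26341, -1) = Rational(1, 26341)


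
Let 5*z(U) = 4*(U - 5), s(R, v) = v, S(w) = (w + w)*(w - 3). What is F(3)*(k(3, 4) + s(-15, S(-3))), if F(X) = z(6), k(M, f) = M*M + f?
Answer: 196/5 ≈ 39.200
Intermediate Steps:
S(w) = 2*w*(-3 + w) (S(w) = (2*w)*(-3 + w) = 2*w*(-3 + w))
k(M, f) = f + M**2 (k(M, f) = M**2 + f = f + M**2)
z(U) = -4 + 4*U/5 (z(U) = (4*(U - 5))/5 = (4*(-5 + U))/5 = (-20 + 4*U)/5 = -4 + 4*U/5)
F(X) = 4/5 (F(X) = -4 + (4/5)*6 = -4 + 24/5 = 4/5)
F(3)*(k(3, 4) + s(-15, S(-3))) = 4*((4 + 3**2) + 2*(-3)*(-3 - 3))/5 = 4*((4 + 9) + 2*(-3)*(-6))/5 = 4*(13 + 36)/5 = (4/5)*49 = 196/5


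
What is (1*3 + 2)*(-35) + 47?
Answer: -128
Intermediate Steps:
(1*3 + 2)*(-35) + 47 = (3 + 2)*(-35) + 47 = 5*(-35) + 47 = -175 + 47 = -128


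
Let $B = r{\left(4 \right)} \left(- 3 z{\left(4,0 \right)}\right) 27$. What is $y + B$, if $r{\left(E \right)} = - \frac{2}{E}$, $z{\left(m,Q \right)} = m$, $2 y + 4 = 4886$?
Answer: $2603$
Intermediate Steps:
$y = 2441$ ($y = -2 + \frac{1}{2} \cdot 4886 = -2 + 2443 = 2441$)
$B = 162$ ($B = - \frac{2}{4} \left(\left(-3\right) 4\right) 27 = \left(-2\right) \frac{1}{4} \left(-12\right) 27 = \left(- \frac{1}{2}\right) \left(-12\right) 27 = 6 \cdot 27 = 162$)
$y + B = 2441 + 162 = 2603$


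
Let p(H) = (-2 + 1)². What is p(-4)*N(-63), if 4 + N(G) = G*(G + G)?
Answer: 7934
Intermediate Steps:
p(H) = 1 (p(H) = (-1)² = 1)
N(G) = -4 + 2*G² (N(G) = -4 + G*(G + G) = -4 + G*(2*G) = -4 + 2*G²)
p(-4)*N(-63) = 1*(-4 + 2*(-63)²) = 1*(-4 + 2*3969) = 1*(-4 + 7938) = 1*7934 = 7934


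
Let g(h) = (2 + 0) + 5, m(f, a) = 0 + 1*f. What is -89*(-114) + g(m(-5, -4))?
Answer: 10153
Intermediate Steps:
m(f, a) = f (m(f, a) = 0 + f = f)
g(h) = 7 (g(h) = 2 + 5 = 7)
-89*(-114) + g(m(-5, -4)) = -89*(-114) + 7 = 10146 + 7 = 10153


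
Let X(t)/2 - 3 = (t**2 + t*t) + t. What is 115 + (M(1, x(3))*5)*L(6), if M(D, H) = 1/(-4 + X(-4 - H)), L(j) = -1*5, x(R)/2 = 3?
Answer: 43905/382 ≈ 114.93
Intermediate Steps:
x(R) = 6 (x(R) = 2*3 = 6)
X(t) = 6 + 2*t + 4*t**2 (X(t) = 6 + 2*((t**2 + t*t) + t) = 6 + 2*((t**2 + t**2) + t) = 6 + 2*(2*t**2 + t) = 6 + 2*(t + 2*t**2) = 6 + (2*t + 4*t**2) = 6 + 2*t + 4*t**2)
L(j) = -5
M(D, H) = 1/(-6 - 2*H + 4*(-4 - H)**2) (M(D, H) = 1/(-4 + (6 + 2*(-4 - H) + 4*(-4 - H)**2)) = 1/(-4 + (6 + (-8 - 2*H) + 4*(-4 - H)**2)) = 1/(-4 + (-2 - 2*H + 4*(-4 - H)**2)) = 1/(-6 - 2*H + 4*(-4 - H)**2))
115 + (M(1, x(3))*5)*L(6) = 115 + ((1/(2*(29 + 2*6**2 + 15*6)))*5)*(-5) = 115 + ((1/(2*(29 + 2*36 + 90)))*5)*(-5) = 115 + ((1/(2*(29 + 72 + 90)))*5)*(-5) = 115 + (((1/2)/191)*5)*(-5) = 115 + (((1/2)*(1/191))*5)*(-5) = 115 + ((1/382)*5)*(-5) = 115 + (5/382)*(-5) = 115 - 25/382 = 43905/382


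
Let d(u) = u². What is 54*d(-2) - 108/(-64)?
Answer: 3483/16 ≈ 217.69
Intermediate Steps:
54*d(-2) - 108/(-64) = 54*(-2)² - 108/(-64) = 54*4 - 108*(-1/64) = 216 + 27/16 = 3483/16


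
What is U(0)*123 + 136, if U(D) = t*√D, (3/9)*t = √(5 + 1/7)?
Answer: 136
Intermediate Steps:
t = 18*√7/7 (t = 3*√(5 + 1/7) = 3*√(5 + ⅐) = 3*√(36/7) = 3*(6*√7/7) = 18*√7/7 ≈ 6.8034)
U(D) = 18*√7*√D/7 (U(D) = (18*√7/7)*√D = 18*√7*√D/7)
U(0)*123 + 136 = (18*√7*√0/7)*123 + 136 = ((18/7)*√7*0)*123 + 136 = 0*123 + 136 = 0 + 136 = 136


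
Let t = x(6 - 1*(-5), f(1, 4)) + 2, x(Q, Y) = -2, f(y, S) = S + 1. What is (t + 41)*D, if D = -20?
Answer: -820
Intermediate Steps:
f(y, S) = 1 + S
t = 0 (t = -2 + 2 = 0)
(t + 41)*D = (0 + 41)*(-20) = 41*(-20) = -820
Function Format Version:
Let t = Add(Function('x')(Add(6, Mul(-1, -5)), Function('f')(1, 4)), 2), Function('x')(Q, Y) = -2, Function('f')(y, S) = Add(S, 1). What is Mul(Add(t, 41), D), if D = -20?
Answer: -820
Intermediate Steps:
Function('f')(y, S) = Add(1, S)
t = 0 (t = Add(-2, 2) = 0)
Mul(Add(t, 41), D) = Mul(Add(0, 41), -20) = Mul(41, -20) = -820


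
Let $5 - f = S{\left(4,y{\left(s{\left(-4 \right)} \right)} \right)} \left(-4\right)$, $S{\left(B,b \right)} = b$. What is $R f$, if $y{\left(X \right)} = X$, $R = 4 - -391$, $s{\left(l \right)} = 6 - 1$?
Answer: $9875$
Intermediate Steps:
$s{\left(l \right)} = 5$
$R = 395$ ($R = 4 + 391 = 395$)
$f = 25$ ($f = 5 - 5 \left(-4\right) = 5 - -20 = 5 + 20 = 25$)
$R f = 395 \cdot 25 = 9875$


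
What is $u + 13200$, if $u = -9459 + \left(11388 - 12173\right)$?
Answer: $2956$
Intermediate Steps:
$u = -10244$ ($u = -9459 - 785 = -10244$)
$u + 13200 = -10244 + 13200 = 2956$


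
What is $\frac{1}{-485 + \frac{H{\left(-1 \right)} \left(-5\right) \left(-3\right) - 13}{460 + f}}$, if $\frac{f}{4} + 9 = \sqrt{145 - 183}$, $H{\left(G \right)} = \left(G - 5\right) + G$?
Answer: $\frac{2 \left(- \sqrt{38} + 106 i\right)}{- 102879 i + 970 \sqrt{38}} \approx -0.0020607 - 6.8495 \cdot 10^{-8} i$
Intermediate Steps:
$H{\left(G \right)} = -5 + 2 G$ ($H{\left(G \right)} = \left(-5 + G\right) + G = -5 + 2 G$)
$f = -36 + 4 i \sqrt{38}$ ($f = -36 + 4 \sqrt{145 - 183} = -36 + 4 \sqrt{-38} = -36 + 4 i \sqrt{38} \approx -36.0 + 24.658 i$)
$\frac{1}{-485 + \frac{H{\left(-1 \right)} \left(-5\right) \left(-3\right) - 13}{460 + f}} = \frac{1}{-485 + \frac{\left(-5 + 2 \left(-1\right)\right) \left(-5\right) \left(-3\right) - 13}{460 - \left(36 - 4 i \sqrt{38}\right)}} = \frac{1}{-485 + \frac{\left(-5 - 2\right) \left(-5\right) \left(-3\right) - 13}{424 + 4 i \sqrt{38}}} = \frac{1}{-485 + \frac{\left(-7\right) \left(-5\right) \left(-3\right) - 13}{424 + 4 i \sqrt{38}}} = \frac{1}{-485 + \frac{35 \left(-3\right) - 13}{424 + 4 i \sqrt{38}}} = \frac{1}{-485 + \frac{-105 - 13}{424 + 4 i \sqrt{38}}} = \frac{1}{-485 - \frac{118}{424 + 4 i \sqrt{38}}}$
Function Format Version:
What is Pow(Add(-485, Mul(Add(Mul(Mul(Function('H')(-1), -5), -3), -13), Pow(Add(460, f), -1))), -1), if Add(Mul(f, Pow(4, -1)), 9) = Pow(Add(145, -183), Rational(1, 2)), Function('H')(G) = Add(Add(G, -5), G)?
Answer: Mul(2, Pow(Add(Mul(-102879, I), Mul(970, Pow(38, Rational(1, 2)))), -1), Add(Mul(-1, Pow(38, Rational(1, 2))), Mul(106, I))) ≈ Add(-0.0020607, Mul(-6.8495e-8, I))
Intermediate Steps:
Function('H')(G) = Add(-5, Mul(2, G)) (Function('H')(G) = Add(Add(-5, G), G) = Add(-5, Mul(2, G)))
f = Add(-36, Mul(4, I, Pow(38, Rational(1, 2)))) (f = Add(-36, Mul(4, Pow(Add(145, -183), Rational(1, 2)))) = Add(-36, Mul(4, Pow(-38, Rational(1, 2)))) = Add(-36, Mul(4, Mul(I, Pow(38, Rational(1, 2))))) = Add(-36, Mul(4, I, Pow(38, Rational(1, 2)))) ≈ Add(-36.000, Mul(24.658, I)))
Pow(Add(-485, Mul(Add(Mul(Mul(Function('H')(-1), -5), -3), -13), Pow(Add(460, f), -1))), -1) = Pow(Add(-485, Mul(Add(Mul(Mul(Add(-5, Mul(2, -1)), -5), -3), -13), Pow(Add(460, Add(-36, Mul(4, I, Pow(38, Rational(1, 2))))), -1))), -1) = Pow(Add(-485, Mul(Add(Mul(Mul(Add(-5, -2), -5), -3), -13), Pow(Add(424, Mul(4, I, Pow(38, Rational(1, 2)))), -1))), -1) = Pow(Add(-485, Mul(Add(Mul(Mul(-7, -5), -3), -13), Pow(Add(424, Mul(4, I, Pow(38, Rational(1, 2)))), -1))), -1) = Pow(Add(-485, Mul(Add(Mul(35, -3), -13), Pow(Add(424, Mul(4, I, Pow(38, Rational(1, 2)))), -1))), -1) = Pow(Add(-485, Mul(Add(-105, -13), Pow(Add(424, Mul(4, I, Pow(38, Rational(1, 2)))), -1))), -1) = Pow(Add(-485, Mul(-118, Pow(Add(424, Mul(4, I, Pow(38, Rational(1, 2)))), -1))), -1)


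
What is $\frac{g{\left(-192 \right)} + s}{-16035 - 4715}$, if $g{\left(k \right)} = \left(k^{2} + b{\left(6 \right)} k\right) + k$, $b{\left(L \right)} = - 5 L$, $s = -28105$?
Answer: $- \frac{14327}{20750} \approx -0.69046$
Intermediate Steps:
$g{\left(k \right)} = k^{2} - 29 k$ ($g{\left(k \right)} = \left(k^{2} + \left(-5\right) 6 k\right) + k = \left(k^{2} - 30 k\right) + k = k^{2} - 29 k$)
$\frac{g{\left(-192 \right)} + s}{-16035 - 4715} = \frac{- 192 \left(-29 - 192\right) - 28105}{-16035 - 4715} = \frac{\left(-192\right) \left(-221\right) - 28105}{-20750} = \left(42432 - 28105\right) \left(- \frac{1}{20750}\right) = 14327 \left(- \frac{1}{20750}\right) = - \frac{14327}{20750}$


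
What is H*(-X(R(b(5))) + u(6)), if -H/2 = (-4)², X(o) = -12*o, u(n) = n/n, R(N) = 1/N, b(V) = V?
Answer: -544/5 ≈ -108.80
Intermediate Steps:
R(N) = 1/N
u(n) = 1
H = -32 (H = -2*(-4)² = -2*16 = -32)
H*(-X(R(b(5))) + u(6)) = -32*(-(-12)/5 + 1) = -32*(-1*(-12/5) + 1) = -32*(12/5 + 1) = -32*17/5 = -544/5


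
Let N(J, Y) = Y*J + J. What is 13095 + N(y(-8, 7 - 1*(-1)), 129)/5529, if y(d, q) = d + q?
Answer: 13095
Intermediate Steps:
N(J, Y) = J + J*Y (N(J, Y) = J*Y + J = J + J*Y)
13095 + N(y(-8, 7 - 1*(-1)), 129)/5529 = 13095 + ((-8 + (7 - 1*(-1)))*(1 + 129))/5529 = 13095 + ((-8 + (7 + 1))*130)*(1/5529) = 13095 + ((-8 + 8)*130)*(1/5529) = 13095 + (0*130)*(1/5529) = 13095 + 0*(1/5529) = 13095 + 0 = 13095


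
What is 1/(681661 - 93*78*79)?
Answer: 1/108595 ≈ 9.2085e-6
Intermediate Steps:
1/(681661 - 93*78*79) = 1/(681661 - 7254*79) = 1/(681661 - 573066) = 1/108595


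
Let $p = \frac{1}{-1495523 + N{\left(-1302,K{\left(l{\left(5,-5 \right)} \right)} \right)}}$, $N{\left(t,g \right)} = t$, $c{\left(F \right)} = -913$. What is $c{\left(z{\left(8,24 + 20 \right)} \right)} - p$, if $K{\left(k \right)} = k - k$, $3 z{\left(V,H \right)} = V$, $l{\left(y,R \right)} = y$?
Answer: $- \frac{1366601224}{1496825} \approx -913.0$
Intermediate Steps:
$z{\left(V,H \right)} = \frac{V}{3}$
$K{\left(k \right)} = 0$
$p = - \frac{1}{1496825}$ ($p = \frac{1}{-1495523 - 1302} = \frac{1}{-1496825} = - \frac{1}{1496825} \approx -6.6808 \cdot 10^{-7}$)
$c{\left(z{\left(8,24 + 20 \right)} \right)} - p = -913 - - \frac{1}{1496825} = -913 + \frac{1}{1496825} = - \frac{1366601224}{1496825}$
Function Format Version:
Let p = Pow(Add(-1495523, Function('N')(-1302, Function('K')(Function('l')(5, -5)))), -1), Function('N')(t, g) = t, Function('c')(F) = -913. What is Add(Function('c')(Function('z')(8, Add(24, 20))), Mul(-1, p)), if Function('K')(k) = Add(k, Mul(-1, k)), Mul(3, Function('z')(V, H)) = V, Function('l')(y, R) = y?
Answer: Rational(-1366601224, 1496825) ≈ -913.00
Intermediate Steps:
Function('z')(V, H) = Mul(Rational(1, 3), V)
Function('K')(k) = 0
p = Rational(-1, 1496825) (p = Pow(Add(-1495523, -1302), -1) = Pow(-1496825, -1) = Rational(-1, 1496825) ≈ -6.6808e-7)
Add(Function('c')(Function('z')(8, Add(24, 20))), Mul(-1, p)) = Add(-913, Mul(-1, Rational(-1, 1496825))) = Add(-913, Rational(1, 1496825)) = Rational(-1366601224, 1496825)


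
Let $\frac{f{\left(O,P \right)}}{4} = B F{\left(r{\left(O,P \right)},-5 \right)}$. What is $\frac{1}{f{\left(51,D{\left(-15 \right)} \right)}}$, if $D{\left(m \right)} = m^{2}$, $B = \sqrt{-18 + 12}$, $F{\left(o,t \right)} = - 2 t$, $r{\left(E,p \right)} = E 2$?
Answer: $- \frac{i \sqrt{6}}{240} \approx - 0.010206 i$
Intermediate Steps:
$r{\left(E,p \right)} = 2 E$
$B = i \sqrt{6}$ ($B = \sqrt{-6} = i \sqrt{6} \approx 2.4495 i$)
$f{\left(O,P \right)} = 40 i \sqrt{6}$ ($f{\left(O,P \right)} = 4 i \sqrt{6} \left(\left(-2\right) \left(-5\right)\right) = 4 i \sqrt{6} \cdot 10 = 4 \cdot 10 i \sqrt{6} = 40 i \sqrt{6}$)
$\frac{1}{f{\left(51,D{\left(-15 \right)} \right)}} = \frac{1}{40 i \sqrt{6}} = - \frac{i \sqrt{6}}{240}$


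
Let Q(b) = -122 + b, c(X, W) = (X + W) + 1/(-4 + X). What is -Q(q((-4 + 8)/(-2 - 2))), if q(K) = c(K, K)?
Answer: 621/5 ≈ 124.20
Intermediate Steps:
c(X, W) = W + X + 1/(-4 + X) (c(X, W) = (W + X) + 1/(-4 + X) = W + X + 1/(-4 + X))
q(K) = (1 - 8*K + 2*K**2)/(-4 + K) (q(K) = (1 + K**2 - 4*K - 4*K + K*K)/(-4 + K) = (1 + K**2 - 4*K - 4*K + K**2)/(-4 + K) = (1 - 8*K + 2*K**2)/(-4 + K))
-Q(q((-4 + 8)/(-2 - 2))) = -(-122 + (1 - 8*(-4 + 8)/(-2 - 2) + 2*((-4 + 8)/(-2 - 2))**2)/(-4 + (-4 + 8)/(-2 - 2))) = -(-122 + (1 - 32/(-4) + 2*(4/(-4))**2)/(-4 + 4/(-4))) = -(-122 + (1 - 32*(-1)/4 + 2*(4*(-1/4))**2)/(-4 + 4*(-1/4))) = -(-122 + (1 - 8*(-1) + 2*(-1)**2)/(-4 - 1)) = -(-122 + (1 + 8 + 2*1)/(-5)) = -(-122 - (1 + 8 + 2)/5) = -(-122 - 1/5*11) = -(-122 - 11/5) = -1*(-621/5) = 621/5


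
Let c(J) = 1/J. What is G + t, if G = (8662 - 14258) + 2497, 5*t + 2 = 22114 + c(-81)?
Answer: 535976/405 ≈ 1323.4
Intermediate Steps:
t = 1791071/405 (t = -⅖ + (22114 + 1/(-81))/5 = -⅖ + (22114 - 1/81)/5 = -⅖ + (⅕)*(1791233/81) = -⅖ + 1791233/405 = 1791071/405 ≈ 4422.4)
G = -3099 (G = -5596 + 2497 = -3099)
G + t = -3099 + 1791071/405 = 535976/405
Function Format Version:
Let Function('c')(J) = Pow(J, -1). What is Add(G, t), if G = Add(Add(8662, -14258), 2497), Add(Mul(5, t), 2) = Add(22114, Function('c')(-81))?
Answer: Rational(535976, 405) ≈ 1323.4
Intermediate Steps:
t = Rational(1791071, 405) (t = Add(Rational(-2, 5), Mul(Rational(1, 5), Add(22114, Pow(-81, -1)))) = Add(Rational(-2, 5), Mul(Rational(1, 5), Add(22114, Rational(-1, 81)))) = Add(Rational(-2, 5), Mul(Rational(1, 5), Rational(1791233, 81))) = Add(Rational(-2, 5), Rational(1791233, 405)) = Rational(1791071, 405) ≈ 4422.4)
G = -3099 (G = Add(-5596, 2497) = -3099)
Add(G, t) = Add(-3099, Rational(1791071, 405)) = Rational(535976, 405)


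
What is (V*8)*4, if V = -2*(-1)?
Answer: 64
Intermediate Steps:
V = 2
(V*8)*4 = (2*8)*4 = 16*4 = 64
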